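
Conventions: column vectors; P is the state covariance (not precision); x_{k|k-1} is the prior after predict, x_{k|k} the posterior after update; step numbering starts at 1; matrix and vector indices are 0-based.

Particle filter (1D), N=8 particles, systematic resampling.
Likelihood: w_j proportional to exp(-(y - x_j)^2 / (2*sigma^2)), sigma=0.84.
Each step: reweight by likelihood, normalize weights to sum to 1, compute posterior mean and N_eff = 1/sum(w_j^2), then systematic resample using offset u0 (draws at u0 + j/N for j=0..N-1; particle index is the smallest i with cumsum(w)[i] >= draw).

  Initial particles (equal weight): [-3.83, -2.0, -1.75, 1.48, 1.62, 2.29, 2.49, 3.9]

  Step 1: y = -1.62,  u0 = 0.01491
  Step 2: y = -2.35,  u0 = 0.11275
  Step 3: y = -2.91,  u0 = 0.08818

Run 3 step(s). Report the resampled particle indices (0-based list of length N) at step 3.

resampled_idx = [0, 1, 2, 3, 3, 5, 6, 7]

step 1: w=[0.0163, 0.4692, 0.5136, 0.0006, 0.0003, 0.0000, 0.0000, 0.0000]  mean=-1.8983  Neff=2.0653  idx=[0, 1, 1, 1, 2, 2, 2, 2]
step 2: w=[0.0349, 0.1513, 0.1513, 0.1513, 0.1278, 0.1278, 0.1278, 0.1278]  mean=-1.9361  Neff=7.3959  idx=[1, 2, 3, 3, 4, 5, 6, 7]
step 3: w=[0.1477, 0.1477, 0.1477, 0.1477, 0.1023, 0.1023, 0.1023, 0.1023]  mean=-1.8977  Neff=7.7453  idx=[0, 1, 2, 3, 3, 5, 6, 7]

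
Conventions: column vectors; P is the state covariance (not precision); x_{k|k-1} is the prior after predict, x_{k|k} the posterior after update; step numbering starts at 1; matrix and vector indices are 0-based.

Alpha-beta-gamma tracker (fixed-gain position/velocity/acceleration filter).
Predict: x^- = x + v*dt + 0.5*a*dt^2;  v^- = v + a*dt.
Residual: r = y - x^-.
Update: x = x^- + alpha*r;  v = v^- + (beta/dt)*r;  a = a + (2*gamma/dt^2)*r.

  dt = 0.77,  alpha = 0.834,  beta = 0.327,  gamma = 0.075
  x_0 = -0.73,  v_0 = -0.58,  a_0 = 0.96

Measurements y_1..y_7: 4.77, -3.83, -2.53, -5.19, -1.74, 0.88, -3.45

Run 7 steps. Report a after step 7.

step 1: x_pred=-0.8920  r=5.6620  x^+=3.8301  v^+=2.5637  a^+=2.3925
step 2: x_pred=6.5134  r=-10.3434  x^+=-2.1130  v^+=0.0133  a^+=-0.2244
step 3: x_pred=-2.1693  r=-0.3607  x^+=-2.4701  v^+=-0.3126  a^+=-0.3156
step 4: x_pred=-2.8044  r=-2.3856  x^+=-4.7940  v^+=-1.5688  a^+=-0.9192
step 5: x_pred=-6.2744  r=4.5344  x^+=-2.4927  v^+=-0.3509  a^+=0.2280
step 6: x_pred=-2.6953  r=3.5753  x^+=0.2865  v^+=1.3430  a^+=1.1325
step 7: x_pred=1.6564  r=-5.1064  x^+=-2.6023  v^+=0.0465  a^+=-0.1593

a_post = -0.1593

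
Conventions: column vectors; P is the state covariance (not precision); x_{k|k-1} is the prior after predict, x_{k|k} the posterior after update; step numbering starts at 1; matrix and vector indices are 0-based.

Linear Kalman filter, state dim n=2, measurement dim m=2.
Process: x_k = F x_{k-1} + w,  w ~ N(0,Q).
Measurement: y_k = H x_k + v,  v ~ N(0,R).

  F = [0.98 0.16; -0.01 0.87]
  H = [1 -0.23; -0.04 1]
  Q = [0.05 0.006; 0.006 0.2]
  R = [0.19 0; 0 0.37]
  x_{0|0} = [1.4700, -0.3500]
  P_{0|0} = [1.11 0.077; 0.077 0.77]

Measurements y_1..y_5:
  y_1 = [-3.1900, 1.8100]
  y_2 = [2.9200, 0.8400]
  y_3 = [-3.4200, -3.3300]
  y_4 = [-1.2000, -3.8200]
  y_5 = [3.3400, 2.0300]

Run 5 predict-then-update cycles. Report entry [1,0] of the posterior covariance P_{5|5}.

P_post[1,0] = 0.0379

step 1: x^-=[1.3846, -0.3192]  P^-=[1.1599 0.1678; 0.1678 0.7816]  S=[1.3140 -0.0568; -0.0568 1.1400]  K=[0.8598 0.1493; 0.0203 0.6807]  nu=[-4.6480, 2.1846]  x^+=[-2.2854, 1.0734]  P^+=[0.1777 0.0624; 0.0624 0.2544]
step 2: x^-=[-2.0679, 0.9567]  P^-=[0.2467 0.0927; 0.0927 0.3915]  S=[0.4148 -0.0063; -0.0063 0.7544]  K=[0.5452 0.1144; 0.0143 0.5141]  nu=[5.2080, -0.1994]  x^+=[0.7485, 0.9289]  P^+=[0.1144 0.0469; 0.0469 0.1921]
step 3: x^-=[0.8821, 0.8006]  P^-=[0.1795 0.0715; 0.0715 0.3446]  S=[0.3548 -0.0142; -0.0142 0.7091]  K=[0.4635 0.1001; -0.0024 0.4818]  nu=[-4.1180, -4.0953]  x^+=[-1.4363, -1.1627]  P^+=[0.0975 0.0409; 0.0409 0.1799]
step 4: x^-=[-1.5936, -0.9971]  P^-=[0.1611 0.0649; 0.0649 0.3355]  S=[0.3389 -0.0181; -0.0181 0.7005]  K=[0.4362 0.0947; -0.0108 0.4749]  nu=[0.1642, -2.8866]  x^+=[-1.7954, -2.3698]  P^+=[0.0918 0.0387; 0.0387 0.1773]
step 5: x^-=[-2.1386, -2.0437]  P^-=[0.1548 0.0627; 0.0627 0.3335]  S=[0.3336 -0.0196; -0.0196 0.6987]  K=[0.4263 0.0929; -0.0141 0.4733]  nu=[5.0086, 3.9882]  x^+=[0.3669, -0.2267]  P^+=[0.0897 0.0379; 0.0379 0.1766]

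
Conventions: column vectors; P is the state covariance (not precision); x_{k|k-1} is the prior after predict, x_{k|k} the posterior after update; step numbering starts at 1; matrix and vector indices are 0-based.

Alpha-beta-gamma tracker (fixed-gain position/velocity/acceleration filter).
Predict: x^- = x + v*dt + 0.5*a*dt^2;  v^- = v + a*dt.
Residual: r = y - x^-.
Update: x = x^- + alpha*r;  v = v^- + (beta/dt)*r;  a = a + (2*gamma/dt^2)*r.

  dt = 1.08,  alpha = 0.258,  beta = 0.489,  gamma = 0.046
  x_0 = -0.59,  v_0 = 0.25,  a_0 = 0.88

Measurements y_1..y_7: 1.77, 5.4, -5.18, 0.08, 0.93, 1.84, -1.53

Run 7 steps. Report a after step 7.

step 1: x_pred=0.1932  r=1.5768  x^+=0.6000  v^+=1.9143  a^+=1.0044
step 2: x_pred=3.2533  r=2.1467  x^+=3.8071  v^+=3.9711  a^+=1.1737
step 3: x_pred=8.7803  r=-13.9603  x^+=5.1786  v^+=-1.0823  a^+=0.0726
step 4: x_pred=4.0520  r=-3.9720  x^+=3.0272  v^+=-2.8024  a^+=-0.2407
step 5: x_pred=-0.1397  r=1.0697  x^+=0.1363  v^+=-2.5780  a^+=-0.1564
step 6: x_pred=-2.7392  r=4.5792  x^+=-1.5577  v^+=-0.6735  a^+=0.2048
step 7: x_pred=-2.1657  r=0.6357  x^+=-2.0017  v^+=-0.1645  a^+=0.2550

a_post = 0.2550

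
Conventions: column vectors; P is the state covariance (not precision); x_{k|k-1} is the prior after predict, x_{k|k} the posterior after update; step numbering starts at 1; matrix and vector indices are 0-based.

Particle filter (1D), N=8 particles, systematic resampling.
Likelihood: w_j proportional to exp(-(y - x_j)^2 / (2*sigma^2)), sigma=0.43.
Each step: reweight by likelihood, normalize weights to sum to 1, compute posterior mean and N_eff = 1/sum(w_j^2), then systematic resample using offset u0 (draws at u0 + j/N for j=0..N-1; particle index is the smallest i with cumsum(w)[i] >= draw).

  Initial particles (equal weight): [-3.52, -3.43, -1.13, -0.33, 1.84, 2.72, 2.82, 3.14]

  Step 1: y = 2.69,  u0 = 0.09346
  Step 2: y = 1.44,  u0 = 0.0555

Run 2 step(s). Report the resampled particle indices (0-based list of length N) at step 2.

step 1: w=[0.0000, 0.0000, 0.0000, 0.0000, 0.0530, 0.3732, 0.3574, 0.2164]  mean=2.7999  Neff=3.1581  idx=[5, 5, 5, 6, 6, 6, 7, 7]
step 2: w=[0.2208, 0.2208, 0.2208, 0.1075, 0.1075, 0.1075, 0.0075, 0.0075]  mean=2.7586  Neff=5.5229  idx=[0, 0, 1, 1, 2, 3, 4, 5]

resampled_idx = [0, 0, 1, 1, 2, 3, 4, 5]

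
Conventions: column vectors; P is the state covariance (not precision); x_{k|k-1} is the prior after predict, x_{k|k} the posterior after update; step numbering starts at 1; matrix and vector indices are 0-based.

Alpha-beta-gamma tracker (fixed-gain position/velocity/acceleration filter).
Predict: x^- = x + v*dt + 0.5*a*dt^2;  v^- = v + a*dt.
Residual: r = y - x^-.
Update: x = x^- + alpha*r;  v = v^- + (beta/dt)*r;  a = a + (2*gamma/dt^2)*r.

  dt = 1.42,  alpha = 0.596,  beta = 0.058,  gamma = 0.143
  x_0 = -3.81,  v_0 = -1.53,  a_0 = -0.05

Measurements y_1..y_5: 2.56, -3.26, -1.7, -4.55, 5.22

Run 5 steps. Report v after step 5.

step 1: x_pred=-6.0330  r=8.5930  x^+=-0.9116  v^+=-1.2500  a^+=1.1688
step 2: x_pred=-1.5082  r=-1.7518  x^+=-2.5523  v^+=0.3381  a^+=0.9203
step 3: x_pred=-1.1442  r=-0.5558  x^+=-1.4755  v^+=1.6223  a^+=0.8415
step 4: x_pred=1.6766  r=-6.2266  x^+=-2.0344  v^+=2.5629  a^+=-0.0417
step 5: x_pred=1.5629  r=3.6571  x^+=3.7425  v^+=2.6532  a^+=0.4771

v_post = 2.6532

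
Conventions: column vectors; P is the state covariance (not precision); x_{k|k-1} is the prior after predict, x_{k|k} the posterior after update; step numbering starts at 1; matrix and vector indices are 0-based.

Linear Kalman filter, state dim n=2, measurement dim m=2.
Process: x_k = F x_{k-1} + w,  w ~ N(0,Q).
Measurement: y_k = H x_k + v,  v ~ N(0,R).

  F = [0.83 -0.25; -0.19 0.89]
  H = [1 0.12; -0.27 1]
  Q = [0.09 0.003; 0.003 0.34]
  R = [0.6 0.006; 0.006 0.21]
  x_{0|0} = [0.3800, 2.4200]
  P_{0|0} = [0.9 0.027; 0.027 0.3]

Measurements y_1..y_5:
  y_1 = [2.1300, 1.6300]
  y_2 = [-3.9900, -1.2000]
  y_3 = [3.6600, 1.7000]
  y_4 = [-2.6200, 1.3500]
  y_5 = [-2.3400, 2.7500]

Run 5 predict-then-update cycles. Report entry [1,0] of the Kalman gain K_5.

K[1,0] = 0.0431

step 1: x^-=[-0.2896, 2.0816]  P^-=[0.7176 -0.1845; -0.1845 0.6010]  S=[1.2819 -0.2941; -0.2941 0.9629]  K=[0.4865 -0.2442; 0.0725 0.6980]  nu=[2.1698, -0.5298]  x^+=[0.8953, 1.8691]  P^+=[0.2869 0.0291; 0.0291 0.1549]
step 2: x^-=[0.2758, 1.4934]  P^-=[0.2853 -0.0538; -0.0538 0.4632]  S=[0.8790 -0.0675; -0.0675 0.7231]  K=[0.3055 -0.1524; 0.0531 0.6657]  nu=[-4.4450, -2.6190]  x^+=[-0.6828, -0.4861]  P^+=[0.1801 0.0185; 0.0185 0.1451]
step 3: x^-=[-0.4452, -0.3029]  P^-=[0.2155 -0.0432; -0.0432 0.4552]  S=[0.8117 -0.0393; -0.0393 0.7042]  K=[0.2528 -0.1298; 0.0464 0.6655]  nu=[4.1415, 1.8827]  x^+=[0.3575, 1.1421]  P^+=[0.1492 0.0145; 0.0145 0.1440]
step 4: x^-=[0.0112, 0.9485]  P^-=[0.1957 -0.0411; -0.0411 0.4545]  S=[0.7924 -0.0321; -0.0321 0.7010]  K=[0.2358 -0.1233; 0.0439 0.6662]  nu=[-2.7450, 0.4045]  x^+=[-0.6859, 1.0975]  P^+=[0.1392 0.0131; 0.0131 0.1437]
step 5: x^-=[-0.8437, 1.1071]  P^-=[0.1894 -0.0406; -0.0406 0.4544]  S=[0.7862 -0.0299; -0.0299 0.7002]  K=[0.2301 -0.1212; 0.0431 0.6665]  nu=[-1.6292, 1.4152]  x^+=[-1.3901, 1.9802]  P^+=[0.1358 0.0126; 0.0126 0.1436]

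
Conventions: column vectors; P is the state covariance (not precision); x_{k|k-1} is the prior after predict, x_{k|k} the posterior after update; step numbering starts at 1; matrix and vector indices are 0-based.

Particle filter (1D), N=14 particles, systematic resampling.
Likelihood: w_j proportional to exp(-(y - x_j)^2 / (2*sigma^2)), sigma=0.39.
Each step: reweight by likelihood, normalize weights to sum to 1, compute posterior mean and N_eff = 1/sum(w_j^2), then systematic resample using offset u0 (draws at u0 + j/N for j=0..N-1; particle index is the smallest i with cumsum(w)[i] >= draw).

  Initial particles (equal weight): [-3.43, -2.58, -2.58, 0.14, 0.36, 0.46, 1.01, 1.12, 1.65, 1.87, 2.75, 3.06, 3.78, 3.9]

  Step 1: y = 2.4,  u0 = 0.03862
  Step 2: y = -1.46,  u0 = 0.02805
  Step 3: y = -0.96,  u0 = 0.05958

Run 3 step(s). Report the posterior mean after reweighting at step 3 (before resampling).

step 1: w=[0.0000, 0.0000, 0.0000, 0.0000, 0.0000, 0.0000, 0.0012, 0.0031, 0.1070, 0.2700, 0.4545, 0.1624, 0.0013, 0.0004]  mean=2.4397  Neff=3.1510  idx=[8, 8, 9, 9, 9, 10, 10, 10, 10, 10, 10, 10, 11, 11]
step 2: w=[0.4930, 0.4930, 0.0047, 0.0047, 0.0047, 0.0000, 0.0000, 0.0000, 0.0000, 0.0000, 0.0000, 0.0000, 0.0000, 0.0000]  mean=1.6531  Neff=2.0571  idx=[0, 0, 0, 0, 0, 0, 0, 1, 1, 1, 1, 1, 1, 1]
step 3: w=[0.0714, 0.0714, 0.0714, 0.0714, 0.0714, 0.0714, 0.0714, 0.0714, 0.0714, 0.0714, 0.0714, 0.0714, 0.0714, 0.0714]  mean=1.6500  Neff=14.0000  idx=[0, 1, 2, 3, 4, 5, 6, 7, 8, 9, 10, 11, 12, 13]

post_mean = 1.6500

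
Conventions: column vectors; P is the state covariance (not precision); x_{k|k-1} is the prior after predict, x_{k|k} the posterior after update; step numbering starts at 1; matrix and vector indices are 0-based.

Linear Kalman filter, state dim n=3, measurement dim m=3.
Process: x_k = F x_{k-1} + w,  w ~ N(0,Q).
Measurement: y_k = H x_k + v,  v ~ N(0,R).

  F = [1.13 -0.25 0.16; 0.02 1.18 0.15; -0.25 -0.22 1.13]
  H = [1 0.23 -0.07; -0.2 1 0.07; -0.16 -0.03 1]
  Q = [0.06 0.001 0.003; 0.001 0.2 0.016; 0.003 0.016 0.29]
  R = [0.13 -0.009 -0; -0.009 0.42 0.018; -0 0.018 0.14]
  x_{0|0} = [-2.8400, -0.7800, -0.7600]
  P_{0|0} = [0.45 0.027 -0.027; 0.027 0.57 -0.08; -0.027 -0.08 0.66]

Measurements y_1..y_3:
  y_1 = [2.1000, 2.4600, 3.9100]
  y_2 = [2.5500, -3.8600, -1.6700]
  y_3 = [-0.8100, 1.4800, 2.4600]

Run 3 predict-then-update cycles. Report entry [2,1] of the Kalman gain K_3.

step 1: x^-=[-3.1358, -1.0912, 0.0228]  P^-=[0.6685 -0.1220 0.0135; -0.1220 0.9815 -0.1341; 0.0135 -0.1341 1.2465]  S=[0.8028 -0.0311 -0.2103; -0.0311 1.4640 -0.0207; -0.2103 -0.0207 1.4070]  K=[0.8047 -0.1562 0.0542; 0.1490 0.6829 -0.0700; 0.1055 -0.0189 0.9027]  nu=[5.4884, 2.9224, 3.3527]  x^+=[1.0058, 1.4873, 3.5731]  P^+=[0.1190 -0.0496 0.0223; -0.0496 0.2741 0.0028; 0.0223 0.0028 0.1297]
step 2: x^-=[1.3365, 2.3111, 3.4589]  P^-=[0.2683 -0.1357 0.0439; -0.1357 0.5834 -0.0156; 0.0439 -0.0156 0.4569]  S=[0.3633 -0.0556 -0.0291; -0.0556 1.0672 0.0371; -0.0291 0.0371 0.5899]  K=[0.6259 -0.1436 0.0485; 0.0831 0.5772 -0.0516; 0.0821 -0.0153 0.7685]  nu=[0.9241, -6.1459, -4.8457]  x^+=[2.5626, -0.9095, -0.0947]  P^+=[0.0948 -0.0474 0.0179; -0.0474 0.2311 0.0025; 0.0179 0.0025 0.1103]
step 3: x^-=[3.1080, -1.0361, -0.5476]  P^-=[0.2314 -0.1218 0.0391; -0.1218 0.5230 -0.0086; 0.0391 -0.0086 0.4313]  S=[0.3299 -0.0496 -0.0252; -0.0496 1.0008 0.0419; -0.0252 0.0419 0.5645]  K=[0.5909 -0.1379 0.0467; 0.0766 0.5521 -0.0460; 0.0766 -0.0141 0.7578]  nu=[-3.7180, 3.1760, 3.4738]  x^+=[0.6350, 0.2726, 1.7553]  P^+=[0.0898 -0.0456 0.0170; -0.0456 0.2210 0.0028; 0.0170 0.0028 0.1087]

K[2,1] = -0.0141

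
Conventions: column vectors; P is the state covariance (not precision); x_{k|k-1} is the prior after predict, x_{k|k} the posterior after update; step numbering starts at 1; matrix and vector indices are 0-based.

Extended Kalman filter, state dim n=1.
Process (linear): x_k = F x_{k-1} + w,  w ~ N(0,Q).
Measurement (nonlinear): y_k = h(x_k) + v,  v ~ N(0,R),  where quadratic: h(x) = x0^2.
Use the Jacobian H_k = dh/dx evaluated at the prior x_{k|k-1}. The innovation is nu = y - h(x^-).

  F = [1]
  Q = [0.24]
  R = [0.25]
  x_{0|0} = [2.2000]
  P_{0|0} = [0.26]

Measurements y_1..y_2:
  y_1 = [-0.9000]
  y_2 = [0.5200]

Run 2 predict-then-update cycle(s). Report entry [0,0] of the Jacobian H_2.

H_jac[0,0] = 1.8566

step 1: x^-=[2.2000]  P^-=[0.5000]  H_jac=[4.4000]  S=[9.9300]  K=[0.2216]  nu=[-5.7400]  x^+=[0.9283]  P^+=[0.0126]
step 2: x^-=[0.9283]  P^-=[0.2526]  H_jac=[1.8566]  S=[1.1207]  K=[0.4185]  nu=[-0.3417]  x^+=[0.7853]  P^+=[0.0563]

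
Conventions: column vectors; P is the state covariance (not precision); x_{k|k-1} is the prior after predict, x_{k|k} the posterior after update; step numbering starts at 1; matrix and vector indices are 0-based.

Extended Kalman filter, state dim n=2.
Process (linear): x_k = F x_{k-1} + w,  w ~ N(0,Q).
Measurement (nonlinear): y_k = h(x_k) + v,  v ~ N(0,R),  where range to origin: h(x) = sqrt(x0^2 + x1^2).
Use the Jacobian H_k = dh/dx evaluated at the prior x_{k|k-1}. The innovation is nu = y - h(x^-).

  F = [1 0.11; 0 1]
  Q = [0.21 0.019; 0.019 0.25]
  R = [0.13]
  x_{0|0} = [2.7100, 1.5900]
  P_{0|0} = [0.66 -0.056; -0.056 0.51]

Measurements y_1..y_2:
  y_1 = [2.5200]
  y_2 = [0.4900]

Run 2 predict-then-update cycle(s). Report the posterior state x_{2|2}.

step 1: x^-=[2.8849, 1.5900]  P^-=[0.8639 0.0191; 0.0191 0.7600]  H_jac=[0.8758 0.4827]  S=[0.9858]  K=[0.7768; 0.3891]  nu=[-0.7740]  x^+=[2.2836, 1.2888]  P^+=[0.2690 -0.2789; -0.2789 0.6108]
step 2: x^-=[2.4254, 1.2888]  P^-=[0.4250 -0.1927; -0.1927 0.8608]  H_jac=[0.8831 0.4693]  S=[0.4913]  K=[0.5799; 0.4758]  nu=[-2.2566]  x^+=[1.1167, 0.2151]  P^+=[0.2598 -0.3282; -0.3282 0.7495]

x_post = [1.1167, 0.2151]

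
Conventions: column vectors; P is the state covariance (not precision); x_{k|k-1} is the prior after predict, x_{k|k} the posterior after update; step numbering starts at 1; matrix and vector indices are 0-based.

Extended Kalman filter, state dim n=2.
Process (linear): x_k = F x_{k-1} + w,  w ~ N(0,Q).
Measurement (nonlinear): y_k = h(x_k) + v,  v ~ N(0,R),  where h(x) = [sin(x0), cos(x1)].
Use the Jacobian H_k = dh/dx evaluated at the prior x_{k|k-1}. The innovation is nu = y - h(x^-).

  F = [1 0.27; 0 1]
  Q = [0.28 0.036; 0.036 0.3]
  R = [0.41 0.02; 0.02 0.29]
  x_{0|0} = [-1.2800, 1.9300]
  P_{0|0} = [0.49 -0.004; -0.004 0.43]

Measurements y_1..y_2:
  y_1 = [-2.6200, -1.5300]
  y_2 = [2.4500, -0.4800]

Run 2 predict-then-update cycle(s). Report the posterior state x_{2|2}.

step 1: x^-=[-0.7589, 1.9300]  P^-=[0.7992 0.1481; 0.1481 0.7300]  H_jac=[0.7256 0.0000; 0.0000 -0.9362]  S=[0.8308 -0.0806; -0.0806 0.9298]  K=[0.6893 -0.0894; 0.0585 -0.7299]  nu=[-1.9319, -1.1785]  x^+=[-1.9853, 2.6771]  P^+=[0.3871 0.0130; 0.0130 0.2249]
step 2: x^-=[-1.2625, 2.6771]  P^-=[0.6904 0.1097; 0.1097 0.5249]  H_jac=[0.3034 0.0000; 0.0000 -0.4479]  S=[0.4736 0.0051; 0.0051 0.3953]  K=[0.4438 -0.1300; 0.0767 -0.5957]  nu=[3.4029, 0.4141]  x^+=[0.1938, 2.6914]  P^+=[0.5911 0.0643; 0.0643 0.3823]

x_post = [0.1938, 2.6914]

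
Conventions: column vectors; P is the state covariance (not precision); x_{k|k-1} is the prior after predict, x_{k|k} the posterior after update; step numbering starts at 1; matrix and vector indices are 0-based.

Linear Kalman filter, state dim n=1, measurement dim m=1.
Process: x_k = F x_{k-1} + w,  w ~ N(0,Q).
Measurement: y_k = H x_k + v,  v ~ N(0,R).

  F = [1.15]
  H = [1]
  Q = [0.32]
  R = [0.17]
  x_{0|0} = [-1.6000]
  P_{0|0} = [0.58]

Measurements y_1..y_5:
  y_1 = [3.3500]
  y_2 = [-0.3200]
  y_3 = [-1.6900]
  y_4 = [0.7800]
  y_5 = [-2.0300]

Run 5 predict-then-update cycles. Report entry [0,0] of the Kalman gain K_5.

K[0,0] = 0.7411

step 1: x^-=[-1.8400]  P^-=[1.0870]  S=[1.2570]  K=[0.8648]  nu=[5.1900]  x^+=[2.6481]  P^+=[0.1470]
step 2: x^-=[3.0453]  P^-=[0.5144]  S=[0.6844]  K=[0.7516]  nu=[-3.3653]  x^+=[0.5159]  P^+=[0.1278]
step 3: x^-=[0.5933]  P^-=[0.4890]  S=[0.6590]  K=[0.7420]  nu=[-2.2833]  x^+=[-1.1010]  P^+=[0.1261]
step 4: x^-=[-1.2661]  P^-=[0.4868]  S=[0.6568]  K=[0.7412]  nu=[2.0461]  x^+=[0.2504]  P^+=[0.1260]
step 5: x^-=[0.2880]  P^-=[0.4866]  S=[0.6566]  K=[0.7411]  nu=[-2.3180]  x^+=[-1.4299]  P^+=[0.1260]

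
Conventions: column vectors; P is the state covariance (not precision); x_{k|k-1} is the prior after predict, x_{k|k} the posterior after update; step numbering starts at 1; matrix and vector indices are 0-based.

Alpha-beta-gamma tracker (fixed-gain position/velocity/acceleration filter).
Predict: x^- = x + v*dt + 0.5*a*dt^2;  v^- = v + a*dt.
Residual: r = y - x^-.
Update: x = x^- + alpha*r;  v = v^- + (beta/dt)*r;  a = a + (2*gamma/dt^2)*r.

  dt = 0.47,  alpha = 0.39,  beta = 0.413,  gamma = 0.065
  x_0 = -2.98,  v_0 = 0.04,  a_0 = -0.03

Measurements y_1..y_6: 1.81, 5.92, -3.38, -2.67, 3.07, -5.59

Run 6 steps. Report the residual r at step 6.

step 1: x_pred=-2.9645  r=4.7745  x^+=-1.1025  v^+=4.2214  a^+=2.7798
step 2: x_pred=1.1886  r=4.7314  x^+=3.0339  v^+=9.6855  a^+=5.5642
step 3: x_pred=8.2006  r=-11.5806  x^+=3.6842  v^+=2.1245  a^+=-1.2510
step 4: x_pred=4.5445  r=-7.2145  x^+=1.7309  v^+=-4.8030  a^+=-5.4967
step 5: x_pred=-1.1337  r=4.2037  x^+=0.5058  v^+=-3.6926  a^+=-3.0228
step 6: x_pred=-1.5636  r=-4.0264  x^+=-3.1339  v^+=-8.6514  a^+=-5.3924

resid = -4.0264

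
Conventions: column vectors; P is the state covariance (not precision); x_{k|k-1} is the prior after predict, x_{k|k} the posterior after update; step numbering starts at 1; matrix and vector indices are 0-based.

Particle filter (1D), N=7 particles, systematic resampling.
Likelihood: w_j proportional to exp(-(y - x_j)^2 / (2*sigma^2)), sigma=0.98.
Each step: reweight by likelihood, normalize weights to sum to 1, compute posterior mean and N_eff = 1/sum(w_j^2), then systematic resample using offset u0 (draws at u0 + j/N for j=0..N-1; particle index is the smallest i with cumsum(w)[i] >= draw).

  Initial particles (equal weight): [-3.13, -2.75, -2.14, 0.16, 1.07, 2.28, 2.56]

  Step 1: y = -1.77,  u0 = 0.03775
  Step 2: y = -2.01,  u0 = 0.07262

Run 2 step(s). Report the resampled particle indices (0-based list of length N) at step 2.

step 1: w=[0.1837, 0.2918, 0.4480, 0.0692, 0.0072, 0.0001, 0.0000]  mean=-2.3170  Neff=3.0824  idx=[0, 0, 1, 1, 2, 2, 2]
step 2: w=[0.0943, 0.0943, 0.1363, 0.1363, 0.1796, 0.1796, 0.1796]  mean=-2.4930  Neff=6.5914  idx=[0, 2, 3, 4, 5, 5, 6]

resampled_idx = [0, 2, 3, 4, 5, 5, 6]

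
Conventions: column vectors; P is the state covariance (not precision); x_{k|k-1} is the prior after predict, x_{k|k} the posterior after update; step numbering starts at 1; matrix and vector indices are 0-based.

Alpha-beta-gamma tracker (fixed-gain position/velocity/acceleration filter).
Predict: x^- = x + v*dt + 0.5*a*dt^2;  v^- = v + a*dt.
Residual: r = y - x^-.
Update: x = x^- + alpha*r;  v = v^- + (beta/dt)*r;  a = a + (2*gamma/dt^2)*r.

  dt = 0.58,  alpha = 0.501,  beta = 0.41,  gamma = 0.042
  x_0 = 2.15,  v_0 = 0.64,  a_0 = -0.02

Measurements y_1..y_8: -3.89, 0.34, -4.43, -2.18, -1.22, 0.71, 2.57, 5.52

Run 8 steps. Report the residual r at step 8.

resid = 0.0212

step 1: x_pred=2.5178  r=-6.4078  x^+=-0.6925  v^+=-3.9013  a^+=-1.6201
step 2: x_pred=-3.2277  r=3.5677  x^+=-1.4403  v^+=-2.3189  a^+=-0.7292
step 3: x_pred=-2.9079  r=-1.5221  x^+=-3.6705  v^+=-3.8178  a^+=-1.1093
step 4: x_pred=-6.0714  r=3.8914  x^+=-4.1218  v^+=-1.7104  a^+=-0.1376
step 5: x_pred=-5.1369  r=3.9169  x^+=-3.1746  v^+=0.9787  a^+=0.8405
step 6: x_pred=-2.4655  r=3.1755  x^+=-0.8746  v^+=3.7110  a^+=1.6334
step 7: x_pred=1.5525  r=1.0175  x^+=2.0623  v^+=5.3776  a^+=1.8875
step 8: x_pred=5.4988  r=0.0212  x^+=5.5094  v^+=6.4874  a^+=1.8928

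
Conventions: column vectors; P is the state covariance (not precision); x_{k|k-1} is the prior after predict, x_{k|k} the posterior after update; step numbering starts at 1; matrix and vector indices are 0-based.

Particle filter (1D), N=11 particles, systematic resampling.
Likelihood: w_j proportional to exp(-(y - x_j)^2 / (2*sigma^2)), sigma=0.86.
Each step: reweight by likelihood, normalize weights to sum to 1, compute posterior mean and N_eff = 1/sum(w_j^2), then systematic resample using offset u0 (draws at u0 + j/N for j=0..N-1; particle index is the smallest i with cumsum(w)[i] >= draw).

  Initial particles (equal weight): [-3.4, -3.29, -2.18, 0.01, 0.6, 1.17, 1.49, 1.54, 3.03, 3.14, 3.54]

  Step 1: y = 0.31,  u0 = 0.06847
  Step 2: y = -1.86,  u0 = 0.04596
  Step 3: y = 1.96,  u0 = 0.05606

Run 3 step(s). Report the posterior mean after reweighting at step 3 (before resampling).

post_mean = 0.2780

step 1: w=[0.0000, 0.0000, 0.0046, 0.2878, 0.2890, 0.1855, 0.1193, 0.1100, 0.0021, 0.0014, 0.0003]  mean=0.7416  Neff=4.4030  idx=[3, 3, 3, 4, 4, 4, 5, 5, 6, 7, 7]
step 2: w=[0.2785, 0.2785, 0.2785, 0.0495, 0.0495, 0.0495, 0.0060, 0.0060, 0.0015, 0.0012, 0.0012]  mean=0.1174  Neff=4.1637  idx=[0, 0, 0, 1, 1, 1, 2, 2, 2, 3, 5]
step 3: w=[0.0606, 0.0606, 0.0606, 0.0606, 0.0606, 0.0606, 0.0606, 0.0606, 0.0606, 0.2271, 0.2271]  mean=0.2780  Neff=7.3401  idx=[0, 2, 3, 5, 6, 8, 9, 9, 10, 10, 10]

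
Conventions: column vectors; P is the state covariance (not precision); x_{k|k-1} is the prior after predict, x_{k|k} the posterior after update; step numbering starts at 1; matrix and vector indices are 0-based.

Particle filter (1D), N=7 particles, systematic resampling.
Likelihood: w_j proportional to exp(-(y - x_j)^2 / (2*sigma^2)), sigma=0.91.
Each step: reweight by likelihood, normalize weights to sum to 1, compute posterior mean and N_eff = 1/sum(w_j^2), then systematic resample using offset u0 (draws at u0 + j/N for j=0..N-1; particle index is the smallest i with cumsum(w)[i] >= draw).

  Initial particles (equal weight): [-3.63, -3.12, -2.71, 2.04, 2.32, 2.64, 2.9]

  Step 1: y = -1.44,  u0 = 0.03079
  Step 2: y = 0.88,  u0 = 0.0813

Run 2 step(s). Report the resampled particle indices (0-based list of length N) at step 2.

resampled_idx = [3, 3, 4, 4, 5, 6, 6]

step 1: w=[0.0897, 0.2955, 0.6133, 0.0011, 0.0003, 0.0001, 0.0000]  mean=-2.9065  Neff=2.1209  idx=[0, 1, 1, 2, 2, 2, 2]
step 2: w=[0.0026, 0.0354, 0.0354, 0.2317, 0.2317, 0.2317, 0.2317]  mean=-2.7414  Neff=4.6044  idx=[3, 3, 4, 4, 5, 6, 6]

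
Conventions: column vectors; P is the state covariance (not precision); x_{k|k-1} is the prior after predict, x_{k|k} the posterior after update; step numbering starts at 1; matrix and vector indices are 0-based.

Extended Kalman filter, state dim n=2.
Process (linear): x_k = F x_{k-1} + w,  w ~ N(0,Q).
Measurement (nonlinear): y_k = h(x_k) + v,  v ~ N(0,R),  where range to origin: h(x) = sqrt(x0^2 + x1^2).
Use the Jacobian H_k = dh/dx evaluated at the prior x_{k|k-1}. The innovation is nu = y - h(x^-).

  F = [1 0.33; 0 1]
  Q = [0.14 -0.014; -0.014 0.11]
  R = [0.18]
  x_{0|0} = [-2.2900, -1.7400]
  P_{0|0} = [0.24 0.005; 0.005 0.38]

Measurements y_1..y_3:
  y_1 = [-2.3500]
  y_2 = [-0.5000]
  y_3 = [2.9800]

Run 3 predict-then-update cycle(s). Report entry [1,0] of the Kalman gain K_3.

step 1: x^-=[-2.8642, -1.7400]  P^-=[0.4247 0.1164; 0.1164 0.4900]  H_jac=[-0.8547 -0.5192]  S=[0.7256]  K=[-0.5835; -0.4877]  nu=[-5.7013]  x^+=[0.4626, 1.0407]  P^+=[0.1776 -0.0901; -0.0901 0.3174]
step 2: x^-=[0.8060, 1.0407]  P^-=[0.2927 0.0006; 0.0006 0.4274]  H_jac=[0.6123 0.7906]  S=[0.5575]  K=[0.3224; 0.6068]  nu=[-1.8163]  x^+=[0.2204, -0.0614]  P^+=[0.2348 -0.1084; -0.1084 0.2221]
step 3: x^-=[0.2001, -0.0614]  P^-=[0.3274 -0.0491; -0.0491 0.3321]  H_jac=[0.9560 -0.2934]  S=[0.5354]  K=[0.6116; -0.2697]  nu=[2.7707]  x^+=[1.8945, -0.8088]  P^+=[0.1272 0.0392; 0.0392 0.2932]

K[1,0] = -0.2697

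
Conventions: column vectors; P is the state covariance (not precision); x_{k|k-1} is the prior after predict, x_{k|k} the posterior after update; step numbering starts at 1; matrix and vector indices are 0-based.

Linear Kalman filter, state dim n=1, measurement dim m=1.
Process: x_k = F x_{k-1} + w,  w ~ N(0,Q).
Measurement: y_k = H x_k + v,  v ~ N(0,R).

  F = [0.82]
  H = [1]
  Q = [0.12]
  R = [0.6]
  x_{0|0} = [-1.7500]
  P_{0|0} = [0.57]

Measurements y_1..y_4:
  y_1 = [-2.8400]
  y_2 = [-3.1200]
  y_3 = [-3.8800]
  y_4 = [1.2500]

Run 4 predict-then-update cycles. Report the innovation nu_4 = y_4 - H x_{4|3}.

innov = [3.2281]

step 1: x^-=[-1.4350]  P^-=[0.5033]  S=[1.1033]  K=[0.4562]  nu=[-1.4050]  x^+=[-2.0759]  P^+=[0.2737]
step 2: x^-=[-1.7022]  P^-=[0.3040]  S=[0.9040]  K=[0.3363]  nu=[-1.4178]  x^+=[-2.1790]  P^+=[0.2018]
step 3: x^-=[-1.7868]  P^-=[0.2557]  S=[0.8557]  K=[0.2988]  nu=[-2.0932]  x^+=[-2.4123]  P^+=[0.1793]
step 4: x^-=[-1.9781]  P^-=[0.2405]  S=[0.8405]  K=[0.2862]  nu=[3.2281]  x^+=[-1.0543]  P^+=[0.1717]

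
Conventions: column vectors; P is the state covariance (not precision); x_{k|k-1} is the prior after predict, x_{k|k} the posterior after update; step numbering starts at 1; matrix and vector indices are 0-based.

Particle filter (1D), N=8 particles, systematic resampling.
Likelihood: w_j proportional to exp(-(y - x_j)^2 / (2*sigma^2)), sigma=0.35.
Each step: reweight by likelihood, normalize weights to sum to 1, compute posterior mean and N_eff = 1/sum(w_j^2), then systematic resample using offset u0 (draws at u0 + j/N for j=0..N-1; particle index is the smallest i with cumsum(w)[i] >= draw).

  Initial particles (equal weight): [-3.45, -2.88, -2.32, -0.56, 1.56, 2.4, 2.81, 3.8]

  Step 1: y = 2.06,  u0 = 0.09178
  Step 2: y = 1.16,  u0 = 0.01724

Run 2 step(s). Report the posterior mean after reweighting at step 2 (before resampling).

post_mean = 1.5675

step 1: w=[0.0000, 0.0000, 0.0000, 0.0000, 0.3322, 0.5750, 0.0928, 0.0000]  mean=2.1590  Neff=2.2242  idx=[4, 4, 5, 5, 5, 5, 5, 6]
step 2: w=[0.4955, 0.4955, 0.0018, 0.0018, 0.0018, 0.0018, 0.0018, 0.0000]  mean=1.5675  Neff=2.0363  idx=[0, 0, 0, 0, 1, 1, 1, 1]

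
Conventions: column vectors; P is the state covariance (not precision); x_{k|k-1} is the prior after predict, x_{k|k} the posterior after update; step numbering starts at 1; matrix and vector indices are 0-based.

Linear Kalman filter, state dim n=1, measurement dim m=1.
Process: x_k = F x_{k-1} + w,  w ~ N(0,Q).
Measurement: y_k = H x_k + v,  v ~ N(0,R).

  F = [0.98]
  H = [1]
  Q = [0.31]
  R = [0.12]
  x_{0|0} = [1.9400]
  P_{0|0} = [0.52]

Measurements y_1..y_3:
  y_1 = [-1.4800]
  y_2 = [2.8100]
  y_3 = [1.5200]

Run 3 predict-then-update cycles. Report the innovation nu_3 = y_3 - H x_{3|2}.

innov = [-0.3840]

step 1: x^-=[1.9012]  P^-=[0.8094]  S=[0.9294]  K=[0.8709]  nu=[-3.3812]  x^+=[-1.0434]  P^+=[0.1045]
step 2: x^-=[-1.0226]  P^-=[0.4104]  S=[0.5304]  K=[0.7737]  nu=[3.8326]  x^+=[1.9429]  P^+=[0.0928]
step 3: x^-=[1.9040]  P^-=[0.3992]  S=[0.5192]  K=[0.7689]  nu=[-0.3840]  x^+=[1.6088]  P^+=[0.0923]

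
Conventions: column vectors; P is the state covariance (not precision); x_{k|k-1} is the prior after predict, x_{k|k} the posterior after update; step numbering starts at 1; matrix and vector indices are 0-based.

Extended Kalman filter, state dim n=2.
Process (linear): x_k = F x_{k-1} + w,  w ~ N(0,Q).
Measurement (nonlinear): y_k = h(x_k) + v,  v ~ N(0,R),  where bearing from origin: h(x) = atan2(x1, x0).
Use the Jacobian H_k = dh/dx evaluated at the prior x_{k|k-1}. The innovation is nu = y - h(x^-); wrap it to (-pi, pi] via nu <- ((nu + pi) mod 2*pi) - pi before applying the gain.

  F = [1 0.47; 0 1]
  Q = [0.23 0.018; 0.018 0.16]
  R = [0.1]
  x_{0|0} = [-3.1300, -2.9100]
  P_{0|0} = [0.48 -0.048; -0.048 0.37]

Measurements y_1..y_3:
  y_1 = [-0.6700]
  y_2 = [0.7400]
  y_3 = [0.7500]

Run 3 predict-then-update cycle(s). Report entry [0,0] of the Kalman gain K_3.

K[0,0] = -0.0744

step 1: x^-=[-4.4977, -2.9100]  P^-=[0.7466 0.1439; 0.1439 0.5300]  H_jac=[0.1014 -0.1567]  S=[0.1161]  K=[0.4578; -0.5897]  nu=[1.8973]  x^+=[-3.6292, -4.0288]  P^+=[0.7223 0.1752; 0.1752 0.4896]
step 2: x^-=[-5.5227, -4.0288]  P^-=[1.2252 0.4234; 0.4234 0.6496]  H_jac=[0.0862 -0.1182]  S=[0.1096]  K=[0.5074; -0.3676]  nu=[-3.0318]  x^+=[-7.0612, -2.9143]  P^+=[1.1970 0.4438; 0.4438 0.6348]
step 3: x^-=[-8.4309, -2.9143]  P^-=[1.9844 0.7602; 0.7602 0.7948]  H_jac=[0.0366 -0.1060]  S=[0.1057]  K=[-0.0744; -0.5334]  nu=[-2.7244]  x^+=[-8.2281, -1.4611]  P^+=[1.9838 0.7560; 0.7560 0.7647]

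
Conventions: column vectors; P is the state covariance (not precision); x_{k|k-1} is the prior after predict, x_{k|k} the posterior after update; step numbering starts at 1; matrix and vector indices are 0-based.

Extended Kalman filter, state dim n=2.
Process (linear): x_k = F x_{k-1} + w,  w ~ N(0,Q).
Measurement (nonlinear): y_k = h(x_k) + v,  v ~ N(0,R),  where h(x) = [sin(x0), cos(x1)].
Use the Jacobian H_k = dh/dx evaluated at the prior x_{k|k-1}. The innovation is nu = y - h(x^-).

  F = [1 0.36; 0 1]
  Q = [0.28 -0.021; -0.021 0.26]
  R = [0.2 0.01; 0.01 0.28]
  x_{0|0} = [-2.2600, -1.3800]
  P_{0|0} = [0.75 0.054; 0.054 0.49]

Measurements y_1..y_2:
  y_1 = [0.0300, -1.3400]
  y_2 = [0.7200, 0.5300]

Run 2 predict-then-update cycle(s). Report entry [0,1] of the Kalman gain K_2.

step 1: x^-=[-2.7568, -1.3800]  P^-=[1.1324 0.2094; 0.2094 0.7500]  H_jac=[-0.9269 0.0000; 0.0000 0.9819]  S=[1.1728 -0.1806; -0.1806 1.0030]  K=[-0.8880 0.0451; -0.0540 0.7245]  nu=[0.4054, -1.5296]  x^+=[-3.1858, -2.5100]  P^+=[0.1911 0.0038; 0.0038 0.2060]
step 2: x^-=[-4.0894, -2.5100]  P^-=[0.5006 0.0570; 0.0570 0.4660]  H_jac=[-0.5835 0.0000; 0.0000 0.5904]  S=[0.3704 -0.0096; -0.0096 0.4425]  K=[-0.7870 0.0589; -0.0737 0.6203]  nu=[-0.0921, 1.3371]  x^+=[-3.9381, -1.6739]  P^+=[0.2687 0.0146; 0.0146 0.2929]

K[0,1] = 0.0589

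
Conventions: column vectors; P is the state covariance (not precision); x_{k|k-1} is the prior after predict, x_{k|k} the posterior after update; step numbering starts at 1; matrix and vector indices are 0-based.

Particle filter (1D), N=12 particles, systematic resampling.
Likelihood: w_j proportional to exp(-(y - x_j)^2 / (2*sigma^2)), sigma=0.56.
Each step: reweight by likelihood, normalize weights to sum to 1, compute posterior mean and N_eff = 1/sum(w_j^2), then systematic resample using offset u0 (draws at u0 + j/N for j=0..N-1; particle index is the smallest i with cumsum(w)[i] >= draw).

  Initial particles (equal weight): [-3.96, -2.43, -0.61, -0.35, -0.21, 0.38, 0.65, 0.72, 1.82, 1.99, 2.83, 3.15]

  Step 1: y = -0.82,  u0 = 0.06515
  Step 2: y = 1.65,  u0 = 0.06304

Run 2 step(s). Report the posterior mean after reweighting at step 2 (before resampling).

post_mean = 0.5719

step 1: w=[0.0000, 0.0068, 0.3951, 0.2980, 0.2342, 0.0427, 0.0135, 0.0097, 0.0000, 0.0000, 0.0000, 0.0000]  mean=-0.3791  Neff=3.3121  idx=[2, 2, 2, 2, 2, 3, 3, 3, 4, 4, 4, 6]
step 2: w=[0.0013, 0.0013, 0.0013, 0.0013, 0.0013, 0.0077, 0.0077, 0.0077, 0.0181, 0.0181, 0.0181, 0.9160]  mean=0.5719  Neff=1.1901  idx=[9, 11, 11, 11, 11, 11, 11, 11, 11, 11, 11, 11]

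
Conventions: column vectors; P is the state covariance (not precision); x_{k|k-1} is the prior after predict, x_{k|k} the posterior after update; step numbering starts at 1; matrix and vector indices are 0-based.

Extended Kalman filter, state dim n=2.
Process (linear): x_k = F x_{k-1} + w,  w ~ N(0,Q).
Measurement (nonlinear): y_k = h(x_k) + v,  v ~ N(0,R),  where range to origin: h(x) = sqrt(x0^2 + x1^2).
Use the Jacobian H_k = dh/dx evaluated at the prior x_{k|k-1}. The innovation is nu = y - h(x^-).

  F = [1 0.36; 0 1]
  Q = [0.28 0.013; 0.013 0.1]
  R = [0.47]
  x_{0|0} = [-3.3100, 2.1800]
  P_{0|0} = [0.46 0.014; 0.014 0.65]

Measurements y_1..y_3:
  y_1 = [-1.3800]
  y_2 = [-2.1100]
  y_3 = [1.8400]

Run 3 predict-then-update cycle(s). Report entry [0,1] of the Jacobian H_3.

step 1: x^-=[-2.5252, 2.1800]  P^-=[0.8343 0.2610; 0.2610 0.7500]  H_jac=[-0.7569 0.6535]  S=[1.0101]  K=[-0.4564; 0.2896]  nu=[-4.7160]  x^+=[-0.3730, 0.8142]  P^+=[0.6239 0.3945; 0.3945 0.6653]
step 2: x^-=[-0.0799, 0.8142]  P^-=[1.2742 0.6470; 0.6470 0.7653]  H_jac=[-0.0976 0.9952]  S=[1.1144]  K=[0.4662; 0.6268]  nu=[-2.9281]  x^+=[-1.4449, -1.0210]  P^+=[1.0320 0.3214; 0.3214 0.3275]
step 3: x^-=[-1.8125, -1.0210]  P^-=[1.5858 0.4523; 0.4523 0.4275]  H_jac=[-0.8713 -0.4908]  S=[2.1636]  K=[-0.7412; -0.2791]  nu=[-0.2403]  x^+=[-1.6344, -0.9539]  P^+=[0.3972 0.0047; 0.0047 0.2590]

H_jac[0,1] = -0.4908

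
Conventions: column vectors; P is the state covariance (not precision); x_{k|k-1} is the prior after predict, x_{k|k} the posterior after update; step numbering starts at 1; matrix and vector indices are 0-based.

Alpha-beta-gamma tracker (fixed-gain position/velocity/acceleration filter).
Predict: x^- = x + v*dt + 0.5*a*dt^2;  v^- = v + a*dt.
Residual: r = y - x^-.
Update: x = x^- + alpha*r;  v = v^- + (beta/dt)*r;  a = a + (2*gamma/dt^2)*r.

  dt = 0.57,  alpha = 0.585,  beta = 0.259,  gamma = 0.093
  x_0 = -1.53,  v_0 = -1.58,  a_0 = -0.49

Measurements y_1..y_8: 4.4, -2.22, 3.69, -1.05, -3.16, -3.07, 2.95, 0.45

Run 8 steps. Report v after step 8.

v_post = -0.7900

step 1: x_pred=-2.5102  r=6.9102  x^+=1.5323  v^+=1.2806  a^+=3.4660
step 2: x_pred=2.8253  r=-5.0453  x^+=-0.1262  v^+=0.9637  a^+=0.5777
step 3: x_pred=0.5169  r=3.1731  x^+=2.3732  v^+=2.7348  a^+=2.3942
step 4: x_pred=4.3209  r=-5.3709  x^+=1.1789  v^+=1.6590  a^+=-0.6806
step 5: x_pred=2.0140  r=-5.1740  x^+=-1.0128  v^+=-1.0800  a^+=-3.6426
step 6: x_pred=-2.2201  r=-0.8499  x^+=-2.7173  v^+=-3.5424  a^+=-4.1292
step 7: x_pred=-5.4073  r=8.3573  x^+=-0.5183  v^+=-2.0986  a^+=0.6552
step 8: x_pred=-1.6080  r=2.0580  x^+=-0.4041  v^+=-0.7900  a^+=1.8334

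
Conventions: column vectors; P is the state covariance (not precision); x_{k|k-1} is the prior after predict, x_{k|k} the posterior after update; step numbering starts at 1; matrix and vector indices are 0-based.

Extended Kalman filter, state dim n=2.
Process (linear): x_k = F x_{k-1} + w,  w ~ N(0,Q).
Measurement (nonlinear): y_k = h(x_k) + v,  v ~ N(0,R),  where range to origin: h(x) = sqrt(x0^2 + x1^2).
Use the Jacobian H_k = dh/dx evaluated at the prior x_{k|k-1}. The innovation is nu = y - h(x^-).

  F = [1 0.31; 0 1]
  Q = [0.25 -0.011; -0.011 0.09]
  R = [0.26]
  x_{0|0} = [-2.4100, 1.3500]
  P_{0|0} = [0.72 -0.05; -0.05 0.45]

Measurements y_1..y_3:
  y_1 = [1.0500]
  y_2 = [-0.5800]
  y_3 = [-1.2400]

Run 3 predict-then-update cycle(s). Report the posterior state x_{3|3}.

x_post = [1.2554, 0.4056]

step 1: x^-=[-1.9915, 1.3500]  P^-=[0.9822 0.0785; 0.0785 0.5400]  H_jac=[-0.8277 0.5611]  S=[1.0301]  K=[-0.7465; 0.2311]  nu=[-1.3559]  x^+=[-0.9792, 1.0367]  P^+=[0.4082 0.2562; 0.2562 0.4850]
step 2: x^-=[-0.6579, 1.0367]  P^-=[0.8636 0.3955; 0.3955 0.5750]  H_jac=[-0.5358 0.8443]  S=[0.5600]  K=[-0.2299; 0.4885]  nu=[-1.8078]  x^+=[-0.2422, 0.1535]  P^+=[0.8340 0.4584; 0.4584 0.4414]
step 3: x^-=[-0.1946, 0.1535]  P^-=[1.4107 0.5843; 0.5843 0.5314]  H_jac=[-0.7851 0.6194]  S=[0.7651]  K=[-0.9745; -0.1694]  nu=[-1.4879]  x^+=[1.2554, 0.4056]  P^+=[0.6840 0.4580; 0.4580 0.5094]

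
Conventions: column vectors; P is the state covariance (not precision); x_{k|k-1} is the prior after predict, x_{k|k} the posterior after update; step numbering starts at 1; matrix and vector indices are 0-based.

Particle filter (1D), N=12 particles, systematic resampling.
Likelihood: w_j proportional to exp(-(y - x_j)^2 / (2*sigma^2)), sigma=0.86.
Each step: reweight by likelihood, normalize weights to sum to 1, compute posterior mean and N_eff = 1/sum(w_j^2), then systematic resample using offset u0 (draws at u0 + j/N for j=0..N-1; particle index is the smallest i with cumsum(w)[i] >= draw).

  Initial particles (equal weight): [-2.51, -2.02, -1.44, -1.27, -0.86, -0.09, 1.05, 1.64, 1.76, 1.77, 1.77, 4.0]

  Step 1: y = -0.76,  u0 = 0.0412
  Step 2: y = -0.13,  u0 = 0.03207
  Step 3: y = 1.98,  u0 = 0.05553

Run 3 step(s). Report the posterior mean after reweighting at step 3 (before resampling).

post_mean = 0.7442

step 1: w=[0.0320, 0.0868, 0.1857, 0.2129, 0.2521, 0.1874, 0.0277, 0.0052, 0.0035, 0.0034, 0.0034, 0.0000]  mean=-0.9716  Neff=5.3222  idx=[1, 2, 2, 2, 3, 3, 4, 4, 4, 5, 5, 6]
step 2: w=[0.0141, 0.0494, 0.0494, 0.0494, 0.0655, 0.0655, 0.1100, 0.1100, 0.1100, 0.1575, 0.1575, 0.0615]  mean=-0.6560  Neff=9.4489  idx=[1, 3, 4, 5, 6, 7, 8, 8, 9, 10, 10, 11]
step 3: w=[0.0005, 0.0005, 0.0011, 0.0011, 0.0058, 0.0058, 0.0058, 0.0058, 0.0744, 0.0744, 0.0744, 0.7507]  mean=0.7442  Neff=1.7233  idx=[8, 9, 10, 11, 11, 11, 11, 11, 11, 11, 11, 11]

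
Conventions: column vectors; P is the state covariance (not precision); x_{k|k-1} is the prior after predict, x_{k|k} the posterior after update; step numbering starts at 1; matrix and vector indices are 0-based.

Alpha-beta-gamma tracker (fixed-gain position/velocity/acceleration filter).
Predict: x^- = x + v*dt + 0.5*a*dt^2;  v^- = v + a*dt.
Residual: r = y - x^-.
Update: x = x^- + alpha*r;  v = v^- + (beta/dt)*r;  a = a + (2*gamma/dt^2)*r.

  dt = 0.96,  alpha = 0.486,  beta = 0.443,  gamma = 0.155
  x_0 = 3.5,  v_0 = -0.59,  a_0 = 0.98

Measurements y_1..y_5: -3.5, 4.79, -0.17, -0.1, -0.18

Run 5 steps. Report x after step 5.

step 1: x_pred=3.3852  r=-6.8852  x^+=0.0390  v^+=-2.8264  a^+=-1.3360
step 2: x_pred=-3.2900  r=8.0800  x^+=0.6369  v^+=-0.3804  a^+=1.3819
step 3: x_pred=0.9085  r=-1.0785  x^+=0.3843  v^+=0.4486  a^+=1.0191
step 4: x_pred=1.2846  r=-1.3846  x^+=0.6117  v^+=0.7880  a^+=0.5534
step 5: x_pred=1.6232  r=-1.8032  x^+=0.7468  v^+=0.4872  a^+=-0.0531

x_post = 0.7468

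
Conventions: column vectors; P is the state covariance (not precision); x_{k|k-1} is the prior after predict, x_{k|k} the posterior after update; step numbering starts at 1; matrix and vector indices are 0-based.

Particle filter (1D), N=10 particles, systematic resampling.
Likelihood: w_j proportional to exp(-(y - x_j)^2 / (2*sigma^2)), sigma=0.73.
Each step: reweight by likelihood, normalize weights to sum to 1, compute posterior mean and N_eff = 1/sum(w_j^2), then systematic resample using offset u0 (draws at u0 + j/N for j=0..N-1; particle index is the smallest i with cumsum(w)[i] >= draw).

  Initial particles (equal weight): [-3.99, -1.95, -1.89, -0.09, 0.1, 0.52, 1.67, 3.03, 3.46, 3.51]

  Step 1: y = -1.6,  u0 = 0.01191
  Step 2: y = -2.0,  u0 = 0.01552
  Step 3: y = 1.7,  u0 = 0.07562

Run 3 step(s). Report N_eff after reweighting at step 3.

N_eff = 9.5959

step 1: w=[0.0023, 0.4415, 0.4577, 0.0583, 0.0329, 0.0073, 0.0000, 0.0000, 0.0000, 0.0000]  mean=-1.7333  Neff=2.4456  idx=[1, 1, 1, 1, 1, 2, 2, 2, 2, 3]
step 2: w=[0.1112, 0.1112, 0.1112, 0.1112, 0.1112, 0.1102, 0.1102, 0.1102, 0.1102, 0.0036]  mean=-1.9168  Neff=9.0645  idx=[0, 1, 1, 2, 3, 4, 5, 6, 7, 8]
step 3: w=[0.0832, 0.0832, 0.0832, 0.0832, 0.0832, 0.0832, 0.1251, 0.1251, 0.1251, 0.1251]  mean=-1.9200  Neff=9.5959  idx=[0, 2, 3, 4, 5, 6, 7, 8, 9, 9]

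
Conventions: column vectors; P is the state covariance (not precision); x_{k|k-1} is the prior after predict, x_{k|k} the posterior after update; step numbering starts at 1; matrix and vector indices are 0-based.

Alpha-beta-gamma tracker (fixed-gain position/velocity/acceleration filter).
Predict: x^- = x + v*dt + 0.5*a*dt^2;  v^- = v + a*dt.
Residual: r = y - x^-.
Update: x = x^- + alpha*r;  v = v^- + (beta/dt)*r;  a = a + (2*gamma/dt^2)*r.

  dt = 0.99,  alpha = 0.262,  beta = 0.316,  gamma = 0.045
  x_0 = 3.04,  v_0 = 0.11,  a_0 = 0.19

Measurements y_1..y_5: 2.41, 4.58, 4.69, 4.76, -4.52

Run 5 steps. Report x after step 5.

x_post = 3.5831

step 1: x_pred=3.2420  r=-0.8320  x^+=3.0240  v^+=0.0325  a^+=0.1136
step 2: x_pred=3.1119  r=1.4681  x^+=3.4965  v^+=0.6136  a^+=0.2484
step 3: x_pred=4.2257  r=0.4643  x^+=4.3474  v^+=1.0077  a^+=0.2910
step 4: x_pred=5.4876  r=-0.7276  x^+=5.2970  v^+=1.0636  a^+=0.2242
step 5: x_pred=6.4598  r=-10.9798  x^+=3.5831  v^+=-2.2191  a^+=-0.7840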